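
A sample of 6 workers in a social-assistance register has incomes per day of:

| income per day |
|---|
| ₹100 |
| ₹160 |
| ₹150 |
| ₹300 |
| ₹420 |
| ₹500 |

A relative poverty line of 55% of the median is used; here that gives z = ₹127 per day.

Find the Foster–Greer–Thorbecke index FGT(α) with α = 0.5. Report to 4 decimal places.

0.0768

Incomes under z: ₹100 (q = 1 of N = 6).
Relative gaps: (127−100)/127 = 0.2126.
Raised to α = 0.5: 0.46108.
Sum = 0.461084; FGT(0.5) = 0.461084 / 6 = 0.0768.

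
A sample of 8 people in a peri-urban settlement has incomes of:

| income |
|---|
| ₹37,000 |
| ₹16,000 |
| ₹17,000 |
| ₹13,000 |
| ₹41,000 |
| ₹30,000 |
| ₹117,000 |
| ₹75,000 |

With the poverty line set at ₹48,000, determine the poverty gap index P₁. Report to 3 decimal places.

0.349

Poor units: ₹13,000, ₹16,000, ₹17,000, ₹30,000, ₹37,000, ₹41,000 (q = 6 of N = 8).
Shortfall ratios: (48000−13000)/48000 = 0.7292; (48000−16000)/48000 = 0.6667; (48000−17000)/48000 = 0.6458; (48000−30000)/48000 = 0.3750; (48000−37000)/48000 = 0.2292; (48000−41000)/48000 = 0.1458.
Σ = 2.791667. Dividing by the full population N = 8 gives P₁ = 0.349.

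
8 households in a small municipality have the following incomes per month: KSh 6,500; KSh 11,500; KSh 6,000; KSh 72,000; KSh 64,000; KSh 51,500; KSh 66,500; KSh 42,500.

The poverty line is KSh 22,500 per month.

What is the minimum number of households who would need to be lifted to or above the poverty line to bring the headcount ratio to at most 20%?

2

3 of the 8 households are poor, so H = 3/8 = 0.375.
A headcount ratio of at most 20% allows at most ⌊0.20 × 8⌋ = 1 poor households.
So at least 3 − 1 = 2 must be lifted.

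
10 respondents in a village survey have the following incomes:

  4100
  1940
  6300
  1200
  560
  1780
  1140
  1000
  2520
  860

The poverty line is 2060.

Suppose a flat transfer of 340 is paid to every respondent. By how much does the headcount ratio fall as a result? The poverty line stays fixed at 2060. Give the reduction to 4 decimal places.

0.2000

Before: below the line — 560, 860, 1000, 1140, 1200, 1780, 1940; headcount ratio = 0.700000.
After the 340 transfer: below the line — 900, 1200, 1340, 1480, 1540; headcount ratio = 0.500000.
Reduction = 0.700000 − 0.500000 = 0.2000.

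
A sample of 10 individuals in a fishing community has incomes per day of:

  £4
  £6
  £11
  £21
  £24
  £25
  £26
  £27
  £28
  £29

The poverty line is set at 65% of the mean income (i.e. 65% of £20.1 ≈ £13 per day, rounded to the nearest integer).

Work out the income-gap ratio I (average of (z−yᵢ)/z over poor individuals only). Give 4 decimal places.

0.4615

Below the line: £4, £6, £11 (q = 3 of N = 10).
Relative gaps: 0.6923, 0.5385, 0.1538; sum = 1.384615.
I averages over the q = 3 poor units only: 1.384615 / 3 = 0.4615.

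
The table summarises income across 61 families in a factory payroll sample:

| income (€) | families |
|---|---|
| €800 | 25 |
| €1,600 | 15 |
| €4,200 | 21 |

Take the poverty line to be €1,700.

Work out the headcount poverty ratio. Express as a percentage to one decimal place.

40 of the 61 families have income below €1,700.
H = 40/61 = 65.6%.

65.6%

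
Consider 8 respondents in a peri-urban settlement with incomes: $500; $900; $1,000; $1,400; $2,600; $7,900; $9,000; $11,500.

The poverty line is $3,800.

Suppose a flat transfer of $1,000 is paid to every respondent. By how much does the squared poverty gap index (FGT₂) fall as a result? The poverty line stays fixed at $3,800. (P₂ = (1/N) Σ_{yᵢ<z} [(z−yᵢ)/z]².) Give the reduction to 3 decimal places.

Before: below the line — $500, $900, $1,000, $1,400, $2,600; squared poverty gap index (FGT₂) = 0.29726.
After the $1,000 transfer: below the line — $1,500, $1,900, $2,000, $2,400, $3,600; squared poverty gap index (FGT₂) = 0.12240.
Reduction = 0.29726 − 0.12240 = 0.175.

0.175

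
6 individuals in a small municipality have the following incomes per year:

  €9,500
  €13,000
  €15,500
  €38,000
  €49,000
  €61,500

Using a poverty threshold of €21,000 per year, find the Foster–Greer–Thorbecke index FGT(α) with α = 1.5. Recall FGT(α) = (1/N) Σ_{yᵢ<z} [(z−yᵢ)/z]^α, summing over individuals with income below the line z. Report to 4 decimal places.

Below z: €9,500, €13,000, €15,500 (q = 3 of N = 6).
Normalized shortfalls: (21000−9500)/21000 = 0.5476; (21000−13000)/21000 = 0.3810; (21000−15500)/21000 = 0.2619.
Raised to α = 1.5: 0.40525; 0.23513; 0.13403.
Sum = 0.774408; FGT(1.5) = 0.774408 / 6 = 0.1291.

0.1291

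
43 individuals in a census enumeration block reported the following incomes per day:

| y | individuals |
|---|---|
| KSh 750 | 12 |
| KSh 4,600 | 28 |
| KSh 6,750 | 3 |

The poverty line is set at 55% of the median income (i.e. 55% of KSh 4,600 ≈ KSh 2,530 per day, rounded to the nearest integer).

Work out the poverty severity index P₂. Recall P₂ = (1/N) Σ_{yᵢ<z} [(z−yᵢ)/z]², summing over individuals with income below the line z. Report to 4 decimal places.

Poor units: 12×KSh 750 (q = 12 of N = 43).
Shortfall ratios: (2530−750)/2530 = 0.7036 (×12).
Squared: 0.4950 (×12).
Sum = 5.939915; P₂ = 5.939915 / 43 = 0.1381.

0.1381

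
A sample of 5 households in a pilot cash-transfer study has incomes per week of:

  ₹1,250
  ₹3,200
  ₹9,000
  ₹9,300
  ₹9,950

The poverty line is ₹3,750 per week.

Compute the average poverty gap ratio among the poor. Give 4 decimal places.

0.4067

Below the line: ₹1,250, ₹3,200 (q = 2 of N = 5).
Relative gaps: 0.6667, 0.1467; sum = 0.813333.
The income-gap ratio divides by q (the poor only): 0.813333 / 2 = 0.4067.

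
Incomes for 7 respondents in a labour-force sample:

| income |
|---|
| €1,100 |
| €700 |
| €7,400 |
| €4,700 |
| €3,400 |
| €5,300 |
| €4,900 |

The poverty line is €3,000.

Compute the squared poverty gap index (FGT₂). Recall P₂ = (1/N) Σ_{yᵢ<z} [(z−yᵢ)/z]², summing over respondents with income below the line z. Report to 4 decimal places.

0.1413

Incomes under z: €700, €1,100 (q = 2 of N = 7).
Normalized shortfalls: (3000−700)/3000 = 0.7667; (3000−1100)/3000 = 0.6333.
Squared: 0.5878; 0.4011.
Sum = 0.988889; P₂ = 0.988889 / 7 = 0.1413.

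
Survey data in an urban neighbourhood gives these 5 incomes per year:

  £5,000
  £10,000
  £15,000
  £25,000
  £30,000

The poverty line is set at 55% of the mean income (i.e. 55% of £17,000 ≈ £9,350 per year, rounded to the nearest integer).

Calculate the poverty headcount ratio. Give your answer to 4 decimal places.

0.2000

1 of the 5 households have income below £9,350.
H = 1/5 = 0.2000.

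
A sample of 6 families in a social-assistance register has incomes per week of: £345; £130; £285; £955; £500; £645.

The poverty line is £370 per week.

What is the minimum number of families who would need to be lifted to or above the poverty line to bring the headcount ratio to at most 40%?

1

3 of the 6 families are poor, so H = 3/6 = 0.500.
A headcount ratio of at most 40% allows at most ⌊0.40 × 6⌋ = 2 poor families.
So at least 3 − 2 = 1 must be lifted.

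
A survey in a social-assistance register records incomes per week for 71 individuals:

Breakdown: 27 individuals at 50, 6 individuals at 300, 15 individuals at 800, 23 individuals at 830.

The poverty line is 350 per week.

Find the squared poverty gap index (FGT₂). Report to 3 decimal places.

Below the line: 27×50, 6×300 (q = 33 of N = 71).
Gap ratios (z−y)/z: (350−50)/350 = 0.8571 (×27); (350−300)/350 = 0.1429 (×6).
Squared: 0.7347 (×27); 0.0204 (×6).
Sum = 19.959184; P₂ = 19.959184 / 71 = 0.281.

0.281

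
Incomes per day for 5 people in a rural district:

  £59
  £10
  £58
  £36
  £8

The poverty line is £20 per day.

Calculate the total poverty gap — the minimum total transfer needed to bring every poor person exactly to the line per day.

£22

Below the line: £8, £10 (q = 2 of N = 5).
Individual gaps: 20−8 = 12; 20−10 = 10.
Aggregate gap = £22.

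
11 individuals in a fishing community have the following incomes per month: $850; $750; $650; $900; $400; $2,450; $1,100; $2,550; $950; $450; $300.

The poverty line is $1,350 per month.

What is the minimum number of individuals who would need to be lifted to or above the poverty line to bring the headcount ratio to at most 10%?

Currently q = 9 of N = 11 are below the line (H = 0.818).
A headcount ratio of at most 10% allows at most ⌊0.10 × 11⌋ = 1 poor individuals.
So at least 9 − 1 = 8 must be lifted.

8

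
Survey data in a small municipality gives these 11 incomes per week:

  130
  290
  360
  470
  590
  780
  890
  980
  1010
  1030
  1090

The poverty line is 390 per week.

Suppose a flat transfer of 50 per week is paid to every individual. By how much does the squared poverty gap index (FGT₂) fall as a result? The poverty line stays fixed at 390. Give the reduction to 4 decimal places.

0.0191

Before: below the line — 130, 290, 360; squared poverty gap index (FGT₂) = 0.046919.
After the 50 transfer: below the line — 180, 340; squared poverty gap index (FGT₂) = 0.027852.
Reduction = 0.046919 − 0.027852 = 0.0191.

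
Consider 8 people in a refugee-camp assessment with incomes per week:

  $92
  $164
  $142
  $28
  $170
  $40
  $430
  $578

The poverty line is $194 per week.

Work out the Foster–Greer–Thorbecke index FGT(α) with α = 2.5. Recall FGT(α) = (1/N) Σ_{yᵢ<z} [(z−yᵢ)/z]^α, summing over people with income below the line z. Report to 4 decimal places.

0.1864

Incomes under z: $28, $40, $92, $142, $164, $170 (q = 6 of N = 8).
Gap ratios (z−y)/z: (194−28)/194 = 0.8557; (194−40)/194 = 0.7938; (194−92)/194 = 0.5258; (194−142)/194 = 0.2680; (194−164)/194 = 0.1546; (194−170)/194 = 0.1237.
Raised to α = 2.5: 0.67728; 0.56143; 0.20045; 0.03720; 0.00940; 0.00538.
Sum = 1.491137; FGT(2.5) = 1.491137 / 8 = 0.1864.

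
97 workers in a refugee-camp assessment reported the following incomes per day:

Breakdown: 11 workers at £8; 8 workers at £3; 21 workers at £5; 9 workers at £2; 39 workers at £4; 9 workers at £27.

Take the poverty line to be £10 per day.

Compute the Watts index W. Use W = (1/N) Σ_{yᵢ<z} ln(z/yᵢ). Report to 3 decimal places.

0.792

Below the line: 9×£2, 8×£3, 39×£4, 21×£5, 11×£8 (q = 88 of N = 97).
ln(z/y) terms: ln(10/2) = 1.6094 (×9); ln(10/3) = 1.2040 (×8); ln(10/4) = 0.9163 (×39); ln(10/5) = 0.6931 (×21); ln(10/8) = 0.2231 (×11).
W = 76.862732 / 97 = 0.792.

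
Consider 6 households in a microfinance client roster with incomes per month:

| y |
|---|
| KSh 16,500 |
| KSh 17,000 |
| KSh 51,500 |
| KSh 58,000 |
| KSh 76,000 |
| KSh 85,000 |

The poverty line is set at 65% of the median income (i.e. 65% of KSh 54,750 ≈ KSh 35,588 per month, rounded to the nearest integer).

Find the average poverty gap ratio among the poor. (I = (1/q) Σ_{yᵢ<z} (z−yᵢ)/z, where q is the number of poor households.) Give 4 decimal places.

Poor units: KSh 16,500, KSh 17,000 (q = 2 of N = 6).
Relative gaps: 0.5364, 0.5223; sum = 1.058671.
The income-gap ratio divides by q (the poor only): 1.058671 / 2 = 0.5293.

0.5293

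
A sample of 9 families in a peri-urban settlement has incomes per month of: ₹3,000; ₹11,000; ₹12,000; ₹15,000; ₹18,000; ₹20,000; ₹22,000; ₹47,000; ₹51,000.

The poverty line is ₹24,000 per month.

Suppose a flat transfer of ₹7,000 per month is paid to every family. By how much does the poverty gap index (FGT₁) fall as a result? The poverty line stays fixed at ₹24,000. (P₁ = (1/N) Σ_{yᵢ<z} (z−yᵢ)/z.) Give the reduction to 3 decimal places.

0.185

Before: below the line — ₹3,000, ₹11,000, ₹12,000, ₹15,000, ₹18,000, ₹20,000, ₹22,000; poverty gap index (FGT₁) = 0.31019.
After the ₹7,000 transfer: below the line — ₹10,000, ₹18,000, ₹19,000, ₹22,000; poverty gap index (FGT₁) = 0.12500.
Reduction = 0.31019 − 0.12500 = 0.185.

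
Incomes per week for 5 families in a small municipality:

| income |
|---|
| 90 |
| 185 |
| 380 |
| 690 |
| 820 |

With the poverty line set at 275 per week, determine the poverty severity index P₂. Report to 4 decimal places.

0.1119

Below the line: 90, 185 (q = 2 of N = 5).
Relative gaps: (275−90)/275 = 0.6727; (275−185)/275 = 0.3273.
Squared: 0.4526; 0.1071.
Sum = 0.559669; P₂ = 0.559669 / 5 = 0.1119.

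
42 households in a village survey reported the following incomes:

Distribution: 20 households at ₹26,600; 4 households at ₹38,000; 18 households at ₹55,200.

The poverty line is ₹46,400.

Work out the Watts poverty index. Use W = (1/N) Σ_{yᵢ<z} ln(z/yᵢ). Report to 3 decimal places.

Below the line: 20×₹26,600, 4×₹38,000 (q = 24 of N = 42).
ln(z/y) terms: ln(46400/26600) = 0.5564 (×20); ln(46400/38000) = 0.1997 (×4).
W = 11.926618 / 42 = 0.284.

0.284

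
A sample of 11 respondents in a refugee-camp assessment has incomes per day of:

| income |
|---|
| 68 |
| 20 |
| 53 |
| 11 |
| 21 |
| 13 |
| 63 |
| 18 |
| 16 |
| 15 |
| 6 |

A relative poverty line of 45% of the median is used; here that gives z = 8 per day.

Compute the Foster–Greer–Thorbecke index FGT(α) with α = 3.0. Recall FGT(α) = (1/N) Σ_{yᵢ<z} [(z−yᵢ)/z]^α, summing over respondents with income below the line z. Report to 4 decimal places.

Poor units: 6 (q = 1 of N = 11).
Normalized shortfalls: (8−6)/8 = 0.2500.
Raised to α = 3.0: 0.01562.
Sum = 0.015625; FGT(3.0) = 0.015625 / 11 = 0.0014.

0.0014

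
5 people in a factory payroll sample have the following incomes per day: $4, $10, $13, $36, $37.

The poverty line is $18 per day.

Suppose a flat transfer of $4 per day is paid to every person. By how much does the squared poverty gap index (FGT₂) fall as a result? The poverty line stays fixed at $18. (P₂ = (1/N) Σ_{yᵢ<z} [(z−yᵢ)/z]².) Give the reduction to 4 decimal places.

0.1037

Before: below the line — $4, $10, $13; squared poverty gap index (FGT₂) = 0.175926.
After the $4 transfer: below the line — $8, $14, $17; squared poverty gap index (FGT₂) = 0.072222.
Reduction = 0.175926 − 0.072222 = 0.1037.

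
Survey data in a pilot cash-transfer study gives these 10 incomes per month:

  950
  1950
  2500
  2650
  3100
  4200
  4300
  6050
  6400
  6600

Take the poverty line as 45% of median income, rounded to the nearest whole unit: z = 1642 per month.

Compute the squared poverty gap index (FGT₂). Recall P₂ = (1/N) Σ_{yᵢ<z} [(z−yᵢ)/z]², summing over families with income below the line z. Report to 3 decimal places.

Below the line: 950 (q = 1 of N = 10).
Relative gaps: (1642−950)/1642 = 0.4214.
Squared: 0.1776.
Sum = 0.177609; P₂ = 0.177609 / 10 = 0.018.

0.018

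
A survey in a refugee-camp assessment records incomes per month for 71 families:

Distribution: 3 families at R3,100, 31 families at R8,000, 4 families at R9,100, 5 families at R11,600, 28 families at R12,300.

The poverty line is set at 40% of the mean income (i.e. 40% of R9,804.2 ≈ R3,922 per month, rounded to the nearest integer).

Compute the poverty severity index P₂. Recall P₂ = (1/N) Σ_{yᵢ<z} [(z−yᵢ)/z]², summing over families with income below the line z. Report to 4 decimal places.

Poor units: 3×R3,100 (q = 3 of N = 71).
Relative gaps: (3922−3100)/3922 = 0.2096 (×3).
Squared: 0.0439 (×3).
Sum = 0.131780; P₂ = 0.131780 / 71 = 0.0019.

0.0019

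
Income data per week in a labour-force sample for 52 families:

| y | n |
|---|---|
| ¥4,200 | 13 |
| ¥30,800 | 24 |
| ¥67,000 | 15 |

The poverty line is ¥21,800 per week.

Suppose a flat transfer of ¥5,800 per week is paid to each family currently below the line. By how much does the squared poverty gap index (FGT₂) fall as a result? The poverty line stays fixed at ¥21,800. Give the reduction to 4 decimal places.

Before: below the line — 13×¥4,200; squared poverty gap index (FGT₂) = 0.162949.
After the ¥5,800 transfer: below the line — 13×¥10,000; squared poverty gap index (FGT₂) = 0.073247.
Reduction = 0.162949 − 0.073247 = 0.0897.

0.0897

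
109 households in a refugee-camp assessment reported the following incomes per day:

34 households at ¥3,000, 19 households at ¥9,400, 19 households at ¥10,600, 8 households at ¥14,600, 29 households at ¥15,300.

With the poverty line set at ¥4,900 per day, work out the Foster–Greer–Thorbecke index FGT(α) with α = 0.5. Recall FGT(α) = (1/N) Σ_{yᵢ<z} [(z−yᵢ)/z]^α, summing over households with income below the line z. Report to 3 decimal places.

0.194

Below z: 34×¥3,000 (q = 34 of N = 109).
Gap ratios (z−y)/z: (4900−3000)/4900 = 0.3878 (×34).
Raised to α = 0.5: 0.62270 (×34).
Sum = 21.171795; FGT(0.5) = 21.171795 / 109 = 0.194.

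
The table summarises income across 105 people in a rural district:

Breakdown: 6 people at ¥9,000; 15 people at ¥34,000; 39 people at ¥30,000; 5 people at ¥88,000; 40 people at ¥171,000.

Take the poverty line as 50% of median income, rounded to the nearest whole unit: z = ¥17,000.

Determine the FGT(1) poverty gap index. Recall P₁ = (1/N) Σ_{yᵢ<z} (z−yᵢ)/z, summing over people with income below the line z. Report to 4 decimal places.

0.0269

Poor units: 6×¥9,000 (q = 6 of N = 105).
Normalized shortfalls: (17000−9000)/17000 = 0.4706 (×6).
Sum of shortfalls = 2.823529; P₁ averages over all N: 2.823529 / 105 = 0.0269.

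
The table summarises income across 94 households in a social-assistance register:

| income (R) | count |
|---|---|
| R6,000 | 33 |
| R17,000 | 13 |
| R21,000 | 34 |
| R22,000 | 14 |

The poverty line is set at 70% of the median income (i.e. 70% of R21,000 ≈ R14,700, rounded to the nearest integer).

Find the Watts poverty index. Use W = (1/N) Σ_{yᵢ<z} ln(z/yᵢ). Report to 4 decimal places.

0.3146

Poor units: 33×R6,000 (q = 33 of N = 94).
ln(z/y) terms: ln(14700/6000) = 0.8961 (×33).
W = 29.570905 / 94 = 0.3146.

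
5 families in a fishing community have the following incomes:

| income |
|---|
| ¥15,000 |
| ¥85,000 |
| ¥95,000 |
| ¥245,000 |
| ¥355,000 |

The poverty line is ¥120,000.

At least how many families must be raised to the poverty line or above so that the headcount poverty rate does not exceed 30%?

2

Currently q = 3 of N = 5 are below the line (H = 0.600).
A headcount ratio of at most 30% allows at most ⌊0.30 × 5⌋ = 1 poor families.
So at least 3 − 1 = 2 must be lifted.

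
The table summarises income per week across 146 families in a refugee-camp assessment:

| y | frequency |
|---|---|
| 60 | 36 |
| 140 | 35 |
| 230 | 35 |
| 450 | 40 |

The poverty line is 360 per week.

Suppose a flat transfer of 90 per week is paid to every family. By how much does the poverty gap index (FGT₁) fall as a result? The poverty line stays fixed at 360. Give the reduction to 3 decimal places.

0.182

Before: below the line — 36×60, 35×140, 35×230; poverty gap index (FGT₁) = 0.43855.
After the 90 transfer: below the line — 36×150, 35×230, 35×320; poverty gap index (FGT₁) = 0.25704.
Reduction = 0.43855 − 0.25704 = 0.182.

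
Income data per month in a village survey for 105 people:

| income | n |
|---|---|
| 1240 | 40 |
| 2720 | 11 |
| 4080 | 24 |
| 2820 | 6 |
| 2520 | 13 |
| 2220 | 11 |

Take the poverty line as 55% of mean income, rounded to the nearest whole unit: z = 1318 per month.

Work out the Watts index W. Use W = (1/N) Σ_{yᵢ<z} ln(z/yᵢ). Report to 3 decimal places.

Below z: 40×1240 (q = 40 of N = 105).
Log gaps: ln(1318/1240) = 0.0610 (×40).
W = 2.440162 / 105 = 0.023.

0.023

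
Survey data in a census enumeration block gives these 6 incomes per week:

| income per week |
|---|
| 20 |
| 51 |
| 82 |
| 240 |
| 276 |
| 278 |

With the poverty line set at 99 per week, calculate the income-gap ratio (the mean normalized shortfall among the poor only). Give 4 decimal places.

0.4848

Incomes under z: 20, 51, 82 (q = 3 of N = 6).
Shortfall ratios (z−y)/z: 0.7980, 0.4848, 0.1717; sum = 1.454545.
I averages over the q = 3 poor units only: 1.454545 / 3 = 0.4848.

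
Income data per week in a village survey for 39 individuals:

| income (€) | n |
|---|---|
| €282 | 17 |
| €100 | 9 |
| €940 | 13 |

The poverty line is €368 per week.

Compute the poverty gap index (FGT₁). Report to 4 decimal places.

Below z: 9×€100, 17×€282 (q = 26 of N = 39).
Gap ratios (z−y)/z: (368−100)/368 = 0.7283 (×9); (368−282)/368 = 0.2337 (×17).
Sum of shortfalls = 10.527174; P₁ averages over all N: 10.527174 / 39 = 0.2699.

0.2699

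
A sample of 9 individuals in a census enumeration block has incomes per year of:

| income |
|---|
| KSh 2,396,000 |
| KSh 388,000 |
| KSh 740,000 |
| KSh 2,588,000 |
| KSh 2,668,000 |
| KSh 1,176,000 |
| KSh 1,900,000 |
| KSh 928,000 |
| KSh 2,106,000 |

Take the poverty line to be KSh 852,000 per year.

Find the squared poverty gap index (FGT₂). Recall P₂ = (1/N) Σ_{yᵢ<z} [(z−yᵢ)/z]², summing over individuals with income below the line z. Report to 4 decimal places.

0.0349

Below z: KSh 388,000, KSh 740,000 (q = 2 of N = 9).
Shortfall ratios: (852000−388000)/852000 = 0.5446; (852000−740000)/852000 = 0.1315.
Squared: 0.2966; 0.0173.
Sum = 0.313871; P₂ = 0.313871 / 9 = 0.0349.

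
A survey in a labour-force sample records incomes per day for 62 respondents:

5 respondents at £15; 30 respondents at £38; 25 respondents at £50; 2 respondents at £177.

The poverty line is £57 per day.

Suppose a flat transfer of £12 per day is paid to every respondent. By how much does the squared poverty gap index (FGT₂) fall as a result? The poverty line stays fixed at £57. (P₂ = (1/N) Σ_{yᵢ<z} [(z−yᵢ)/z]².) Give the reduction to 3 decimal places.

0.074

Before: below the line — 5×£15, 30×£38, 25×£50; squared poverty gap index (FGT₂) = 0.10363.
After the £12 transfer: below the line — 5×£27, 30×£50; squared poverty gap index (FGT₂) = 0.02964.
Reduction = 0.10363 − 0.02964 = 0.074.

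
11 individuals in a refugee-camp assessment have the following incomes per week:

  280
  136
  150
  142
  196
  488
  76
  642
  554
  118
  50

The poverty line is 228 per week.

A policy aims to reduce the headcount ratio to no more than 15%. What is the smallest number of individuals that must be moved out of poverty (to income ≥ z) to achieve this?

Currently q = 7 of N = 11 are below the line (H = 0.636).
A headcount ratio of at most 15% allows at most ⌊0.15 × 11⌋ = 1 poor individuals.
So at least 7 − 1 = 6 must be lifted.

6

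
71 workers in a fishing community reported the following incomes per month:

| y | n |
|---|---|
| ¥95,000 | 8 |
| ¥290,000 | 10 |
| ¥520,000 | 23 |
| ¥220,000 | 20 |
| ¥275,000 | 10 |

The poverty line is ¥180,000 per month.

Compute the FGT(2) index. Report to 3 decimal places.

0.025

Incomes under z: 8×¥95,000 (q = 8 of N = 71).
Relative gaps: (180000−95000)/180000 = 0.4722 (×8).
Squared: 0.2230 (×8).
Sum = 1.783951; P₂ = 1.783951 / 71 = 0.025.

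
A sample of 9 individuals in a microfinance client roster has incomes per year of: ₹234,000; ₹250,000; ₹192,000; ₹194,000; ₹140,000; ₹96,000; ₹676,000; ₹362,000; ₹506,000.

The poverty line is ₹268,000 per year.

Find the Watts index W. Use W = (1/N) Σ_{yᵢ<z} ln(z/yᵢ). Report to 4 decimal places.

Below z: ₹96,000, ₹140,000, ₹192,000, ₹194,000, ₹234,000, ₹250,000 (q = 6 of N = 9).
Log shortfalls: ln(268000/96000) = 1.0266; ln(268000/140000) = 0.6493; ln(268000/192000) = 0.3335; ln(268000/194000) = 0.3231; ln(268000/234000) = 0.1357; ln(268000/250000) = 0.0695.
W = 2.537796 / 9 = 0.2820.

0.2820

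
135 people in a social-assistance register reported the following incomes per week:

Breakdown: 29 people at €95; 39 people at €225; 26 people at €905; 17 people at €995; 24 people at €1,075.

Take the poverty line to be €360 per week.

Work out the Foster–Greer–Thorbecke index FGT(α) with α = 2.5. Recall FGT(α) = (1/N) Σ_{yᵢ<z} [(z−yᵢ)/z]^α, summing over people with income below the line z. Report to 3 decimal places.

Below z: 29×€95, 39×€225 (q = 68 of N = 135).
Shortfall ratios: (360−95)/360 = 0.7361 (×29); (360−225)/360 = 0.3750 (×39).
Raised to α = 2.5: 0.46490 (×29); 0.08611 (×39).
Sum = 16.840546; FGT(2.5) = 16.840546 / 135 = 0.125.

0.125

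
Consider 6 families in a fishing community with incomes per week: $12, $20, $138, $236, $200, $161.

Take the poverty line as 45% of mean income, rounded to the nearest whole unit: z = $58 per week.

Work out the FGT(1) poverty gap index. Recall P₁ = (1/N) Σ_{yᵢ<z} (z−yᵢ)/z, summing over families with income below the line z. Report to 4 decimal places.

Poor units: $12, $20 (q = 2 of N = 6).
Normalized shortfalls: (58−12)/58 = 0.7931; (58−20)/58 = 0.6552.
Σ = 1.448276. Dividing by the full population N = 6 gives P₁ = 0.2414.

0.2414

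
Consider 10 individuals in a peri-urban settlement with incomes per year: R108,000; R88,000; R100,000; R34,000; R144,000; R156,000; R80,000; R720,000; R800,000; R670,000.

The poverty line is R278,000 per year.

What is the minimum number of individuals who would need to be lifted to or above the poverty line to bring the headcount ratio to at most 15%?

Currently q = 7 of N = 10 are below the line (H = 0.700).
A headcount ratio of at most 15% allows at most ⌊0.15 × 10⌋ = 1 poor individuals.
So at least 7 − 1 = 6 must be lifted.

6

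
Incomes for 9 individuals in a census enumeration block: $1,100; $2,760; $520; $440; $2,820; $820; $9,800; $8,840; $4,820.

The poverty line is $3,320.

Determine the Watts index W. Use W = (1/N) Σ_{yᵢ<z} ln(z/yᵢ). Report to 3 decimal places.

0.747

Incomes under z: $440, $520, $820, $1,100, $2,760, $2,820 (q = 6 of N = 9).
Log shortfalls: ln(3320/440) = 2.0209; ln(3320/520) = 1.8539; ln(3320/820) = 1.3984; ln(3320/1100) = 1.1047; ln(3320/2760) = 0.1847; ln(3320/2820) = 0.1632.
W = 6.725869 / 9 = 0.747.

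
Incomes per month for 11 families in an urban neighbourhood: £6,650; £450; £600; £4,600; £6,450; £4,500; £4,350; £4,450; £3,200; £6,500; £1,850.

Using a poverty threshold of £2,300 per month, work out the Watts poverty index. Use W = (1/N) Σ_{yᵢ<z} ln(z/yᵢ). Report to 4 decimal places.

Below z: £450, £600, £1,850 (q = 3 of N = 11).
Log gaps: ln(2300/450) = 1.6314; ln(2300/600) = 1.3437; ln(2300/1850) = 0.2177.
W = 3.192875 / 11 = 0.2903.

0.2903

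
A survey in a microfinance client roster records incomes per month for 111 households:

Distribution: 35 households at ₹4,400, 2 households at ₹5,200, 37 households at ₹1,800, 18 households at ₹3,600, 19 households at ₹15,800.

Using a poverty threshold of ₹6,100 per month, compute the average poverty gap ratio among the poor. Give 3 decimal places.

Incomes under z: 37×₹1,800, 18×₹3,600, 35×₹4,400, 2×₹5,200 (q = 92 of N = 111).
Shortfall ratios (z−y)/z: 0.7049 (×37), 0.4098 (×18), 0.2787 (×35), 0.1475 (×2); sum = 43.508197.
I averages over the q = 92 poor units only: 43.508197 / 92 = 0.473.

0.473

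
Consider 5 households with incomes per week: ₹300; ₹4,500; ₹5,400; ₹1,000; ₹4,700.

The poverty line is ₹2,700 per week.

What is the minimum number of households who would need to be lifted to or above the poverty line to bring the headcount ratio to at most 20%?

1

Currently q = 2 of N = 5 are below the line (H = 0.400).
A headcount ratio of at most 20% allows at most ⌊0.20 × 5⌋ = 1 poor households.
So at least 2 − 1 = 1 must be lifted.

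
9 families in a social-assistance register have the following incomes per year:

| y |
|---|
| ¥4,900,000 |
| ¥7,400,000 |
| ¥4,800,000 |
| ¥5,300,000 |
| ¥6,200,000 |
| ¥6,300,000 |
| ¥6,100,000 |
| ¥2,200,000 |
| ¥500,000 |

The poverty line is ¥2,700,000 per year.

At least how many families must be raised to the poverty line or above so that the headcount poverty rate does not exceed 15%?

1

2 of the 9 families are poor, so H = 2/9 = 0.222.
A headcount ratio of at most 15% allows at most ⌊0.15 × 9⌋ = 1 poor families.
So at least 2 − 1 = 1 must be lifted.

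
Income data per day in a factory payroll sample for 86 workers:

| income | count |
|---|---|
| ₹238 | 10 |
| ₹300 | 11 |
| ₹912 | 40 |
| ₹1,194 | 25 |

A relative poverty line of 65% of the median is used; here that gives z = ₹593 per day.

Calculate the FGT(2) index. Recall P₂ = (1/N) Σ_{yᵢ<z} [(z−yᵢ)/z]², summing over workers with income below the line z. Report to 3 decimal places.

Below z: 10×₹238, 11×₹300 (q = 21 of N = 86).
Shortfall ratios: (593−238)/593 = 0.5987 (×10); (593−300)/593 = 0.4941 (×11).
Squared: 0.3584 (×10); 0.2441 (×11).
Sum = 6.269288; P₂ = 6.269288 / 86 = 0.073.

0.073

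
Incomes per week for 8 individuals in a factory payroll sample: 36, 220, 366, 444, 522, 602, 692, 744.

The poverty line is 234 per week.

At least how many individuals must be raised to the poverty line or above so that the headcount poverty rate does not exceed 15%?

1

Currently q = 2 of N = 8 are below the line (H = 0.250).
A headcount ratio of at most 15% allows at most ⌊0.15 × 8⌋ = 1 poor individuals.
So at least 2 − 1 = 1 must be lifted.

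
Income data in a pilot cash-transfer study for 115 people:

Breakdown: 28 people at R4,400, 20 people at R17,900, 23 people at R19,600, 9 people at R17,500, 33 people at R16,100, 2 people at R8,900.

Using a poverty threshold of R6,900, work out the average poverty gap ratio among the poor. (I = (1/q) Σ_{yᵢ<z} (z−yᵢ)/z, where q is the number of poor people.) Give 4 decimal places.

Poor units: 28×R4,400 (q = 28 of N = 115).
Shortfall ratios (z−y)/z: 0.3623 (×28); sum = 10.144928.
I averages over the q = 28 poor units only: 10.144928 / 28 = 0.3623.

0.3623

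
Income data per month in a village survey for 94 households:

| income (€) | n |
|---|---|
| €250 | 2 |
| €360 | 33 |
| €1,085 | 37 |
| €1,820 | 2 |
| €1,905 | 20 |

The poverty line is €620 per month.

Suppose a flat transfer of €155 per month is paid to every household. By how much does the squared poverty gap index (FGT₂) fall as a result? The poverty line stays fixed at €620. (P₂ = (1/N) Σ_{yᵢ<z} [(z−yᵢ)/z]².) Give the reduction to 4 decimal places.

0.0567

Before: below the line — 2×€250, 33×€360; squared poverty gap index (FGT₂) = 0.069315.
After the €155 transfer: below the line — 2×€405, 33×€515; squared poverty gap index (FGT₂) = 0.012627.
Reduction = 0.069315 − 0.012627 = 0.0567.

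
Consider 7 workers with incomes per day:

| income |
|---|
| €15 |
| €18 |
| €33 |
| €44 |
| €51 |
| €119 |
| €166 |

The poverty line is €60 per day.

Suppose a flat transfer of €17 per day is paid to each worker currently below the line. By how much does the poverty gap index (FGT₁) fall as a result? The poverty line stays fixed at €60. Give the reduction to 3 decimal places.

Before: below the line — €15, €18, €33, €44, €51; poverty gap index (FGT₁) = 0.33095.
After the €17 transfer: below the line — €32, €35, €50; poverty gap index (FGT₁) = 0.15000.
Reduction = 0.33095 − 0.15000 = 0.181.

0.181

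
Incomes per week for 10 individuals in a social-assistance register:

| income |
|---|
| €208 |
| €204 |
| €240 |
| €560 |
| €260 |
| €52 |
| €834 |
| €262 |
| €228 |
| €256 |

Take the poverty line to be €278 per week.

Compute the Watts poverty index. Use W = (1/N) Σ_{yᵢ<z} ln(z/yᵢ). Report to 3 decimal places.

Poor units: €52, €204, €208, €228, €240, €256, €260, €262 (q = 8 of N = 10).
Log shortfalls: ln(278/52) = 1.6764; ln(278/204) = 0.3095; ln(278/208) = 0.2901; ln(278/228) = 0.1983; ln(278/240) = 0.1470; ln(278/256) = 0.0824; ln(278/260) = 0.0669; ln(278/262) = 0.0593.
W = 2.829879 / 10 = 0.283.

0.283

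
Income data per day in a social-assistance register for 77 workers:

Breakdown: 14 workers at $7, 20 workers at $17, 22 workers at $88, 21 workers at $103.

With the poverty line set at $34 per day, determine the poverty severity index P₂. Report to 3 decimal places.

0.180

Below z: 14×$7, 20×$17 (q = 34 of N = 77).
Relative gaps: (34−7)/34 = 0.7941 (×14); (34−17)/34 = 0.5000 (×20).
Squared: 0.6306 (×14); 0.2500 (×20).
Sum = 13.828720; P₂ = 13.828720 / 77 = 0.180.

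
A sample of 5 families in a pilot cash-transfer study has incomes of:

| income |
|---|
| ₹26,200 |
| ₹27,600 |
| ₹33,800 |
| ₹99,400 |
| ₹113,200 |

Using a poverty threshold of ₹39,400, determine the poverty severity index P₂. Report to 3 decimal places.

Below the line: ₹26,200, ₹27,600, ₹33,800 (q = 3 of N = 5).
Normalized shortfalls: (39400−26200)/39400 = 0.3350; (39400−27600)/39400 = 0.2995; (39400−33800)/39400 = 0.1421.
Squared: 0.1122; 0.0897; 0.0202.
Sum = 0.222139; P₂ = 0.222139 / 5 = 0.044.

0.044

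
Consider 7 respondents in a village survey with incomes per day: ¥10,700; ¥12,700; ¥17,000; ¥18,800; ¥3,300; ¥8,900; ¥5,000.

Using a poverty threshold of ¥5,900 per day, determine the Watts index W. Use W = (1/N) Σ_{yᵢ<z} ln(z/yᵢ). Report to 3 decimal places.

Incomes under z: ¥3,300, ¥5,000 (q = 2 of N = 7).
Log gaps: ln(5900/3300) = 0.5810; ln(5900/5000) = 0.1655.
W = 0.746544 / 7 = 0.107.

0.107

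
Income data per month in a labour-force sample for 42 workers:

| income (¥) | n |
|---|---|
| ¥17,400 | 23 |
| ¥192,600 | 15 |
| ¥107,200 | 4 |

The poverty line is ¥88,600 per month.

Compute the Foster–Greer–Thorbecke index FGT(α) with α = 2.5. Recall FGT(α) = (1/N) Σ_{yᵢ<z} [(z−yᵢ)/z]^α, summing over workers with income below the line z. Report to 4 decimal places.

Incomes under z: 23×¥17,400 (q = 23 of N = 42).
Shortfall ratios: (88600−17400)/88600 = 0.8036 (×23).
Raised to α = 2.5: 0.57892 (×23).
Sum = 13.315072; FGT(2.5) = 13.315072 / 42 = 0.3170.

0.3170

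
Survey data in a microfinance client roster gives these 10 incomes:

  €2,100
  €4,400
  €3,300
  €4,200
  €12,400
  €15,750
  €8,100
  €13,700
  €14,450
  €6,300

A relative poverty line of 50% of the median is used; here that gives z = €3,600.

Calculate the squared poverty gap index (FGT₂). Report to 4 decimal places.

Below the line: €2,100, €3,300 (q = 2 of N = 10).
Normalized shortfalls: (3600−2100)/3600 = 0.4167; (3600−3300)/3600 = 0.0833.
Squared: 0.1736; 0.0069.
Sum = 0.180556; P₂ = 0.180556 / 10 = 0.0181.

0.0181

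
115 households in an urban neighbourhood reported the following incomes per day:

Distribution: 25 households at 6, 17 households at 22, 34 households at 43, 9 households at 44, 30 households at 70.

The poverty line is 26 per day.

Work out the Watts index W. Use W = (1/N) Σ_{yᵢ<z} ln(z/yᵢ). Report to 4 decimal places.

0.3435

Incomes under z: 25×6, 17×22 (q = 42 of N = 115).
ln(z/y) terms: ln(26/6) = 1.4663 (×25); ln(26/22) = 0.1671 (×17).
W = 39.498346 / 115 = 0.3435.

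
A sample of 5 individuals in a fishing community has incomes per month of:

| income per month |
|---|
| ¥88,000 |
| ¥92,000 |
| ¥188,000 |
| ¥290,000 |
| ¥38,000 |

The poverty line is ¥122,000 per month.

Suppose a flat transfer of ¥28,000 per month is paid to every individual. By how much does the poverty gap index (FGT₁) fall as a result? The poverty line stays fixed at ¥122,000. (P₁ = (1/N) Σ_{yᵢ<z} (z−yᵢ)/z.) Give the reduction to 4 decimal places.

0.1377

Before: below the line — ¥38,000, ¥88,000, ¥92,000; poverty gap index (FGT₁) = 0.242623.
After the ¥28,000 transfer: below the line — ¥66,000, ¥116,000, ¥120,000; poverty gap index (FGT₁) = 0.104918.
Reduction = 0.242623 − 0.104918 = 0.1377.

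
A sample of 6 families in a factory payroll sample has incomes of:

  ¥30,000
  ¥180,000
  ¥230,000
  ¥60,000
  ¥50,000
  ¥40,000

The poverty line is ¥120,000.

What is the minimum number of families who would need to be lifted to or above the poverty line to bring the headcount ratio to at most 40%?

Currently q = 4 of N = 6 are below the line (H = 0.667).
A headcount ratio of at most 40% allows at most ⌊0.40 × 6⌋ = 2 poor families.
So at least 4 − 2 = 2 must be lifted.

2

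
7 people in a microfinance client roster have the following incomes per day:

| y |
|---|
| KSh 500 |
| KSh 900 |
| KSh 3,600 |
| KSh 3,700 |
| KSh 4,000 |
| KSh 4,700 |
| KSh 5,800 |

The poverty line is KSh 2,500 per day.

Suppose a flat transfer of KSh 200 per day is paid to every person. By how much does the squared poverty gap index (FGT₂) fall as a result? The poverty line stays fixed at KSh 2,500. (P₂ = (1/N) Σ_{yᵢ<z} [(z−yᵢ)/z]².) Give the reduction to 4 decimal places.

Before: below the line — KSh 500, KSh 900; squared poverty gap index (FGT₂) = 0.149943.
After the KSh 200 transfer: below the line — KSh 700, KSh 1,100; squared poverty gap index (FGT₂) = 0.118857.
Reduction = 0.149943 − 0.118857 = 0.0311.

0.0311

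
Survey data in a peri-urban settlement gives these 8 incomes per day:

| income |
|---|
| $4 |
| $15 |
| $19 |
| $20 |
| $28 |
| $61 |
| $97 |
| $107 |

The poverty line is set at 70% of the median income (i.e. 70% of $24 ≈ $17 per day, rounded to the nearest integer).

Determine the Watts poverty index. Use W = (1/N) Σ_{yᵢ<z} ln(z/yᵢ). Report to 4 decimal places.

Below the line: $4, $15 (q = 2 of N = 8).
Log gaps: ln(17/4) = 1.4469; ln(17/15) = 0.1252.
W = 1.572082 / 8 = 0.1965.

0.1965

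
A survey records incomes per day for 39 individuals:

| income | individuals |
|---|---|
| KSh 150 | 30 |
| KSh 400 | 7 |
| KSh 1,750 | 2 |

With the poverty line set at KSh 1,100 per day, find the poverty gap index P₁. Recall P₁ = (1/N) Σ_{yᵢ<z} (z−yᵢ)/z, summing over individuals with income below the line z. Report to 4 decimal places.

Below z: 30×KSh 150, 7×KSh 400 (q = 37 of N = 39).
Normalized shortfalls: (1100−150)/1100 = 0.8636 (×30); (1100−400)/1100 = 0.6364 (×7).
Σ = 30.363636. Dividing by the full population N = 39 gives P₁ = 0.7786.

0.7786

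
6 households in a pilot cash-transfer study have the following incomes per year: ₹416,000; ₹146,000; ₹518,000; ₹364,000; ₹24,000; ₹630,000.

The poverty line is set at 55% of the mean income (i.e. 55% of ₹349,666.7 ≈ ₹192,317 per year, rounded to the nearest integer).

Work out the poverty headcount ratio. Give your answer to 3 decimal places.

2 of the 6 households have income below ₹192,317.
H = 2/6 = 0.333.

0.333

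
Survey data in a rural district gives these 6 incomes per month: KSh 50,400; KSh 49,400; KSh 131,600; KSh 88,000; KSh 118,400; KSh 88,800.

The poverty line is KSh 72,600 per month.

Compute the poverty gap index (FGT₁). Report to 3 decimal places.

Below the line: KSh 49,400, KSh 50,400 (q = 2 of N = 6).
Normalized shortfalls: (72600−49400)/72600 = 0.3196; (72600−50400)/72600 = 0.3058.
Sum of shortfalls = 0.625344; P₁ averages over all N: 0.625344 / 6 = 0.104.

0.104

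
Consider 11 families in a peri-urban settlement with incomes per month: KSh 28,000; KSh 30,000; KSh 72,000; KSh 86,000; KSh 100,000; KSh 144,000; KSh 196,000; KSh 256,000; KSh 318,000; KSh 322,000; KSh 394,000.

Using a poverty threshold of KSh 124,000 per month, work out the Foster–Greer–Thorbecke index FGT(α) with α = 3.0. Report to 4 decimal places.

0.0918

Below the line: KSh 28,000, KSh 30,000, KSh 72,000, KSh 86,000, KSh 100,000 (q = 5 of N = 11).
Relative gaps: (124000−28000)/124000 = 0.7742; (124000−30000)/124000 = 0.7581; (124000−72000)/124000 = 0.4194; (124000−86000)/124000 = 0.3065; (124000−100000)/124000 = 0.1935.
Raised to α = 3.0: 0.46403; 0.43563; 0.07375; 0.02878; 0.00725.
Sum = 1.009441; FGT(3.0) = 1.009441 / 11 = 0.0918.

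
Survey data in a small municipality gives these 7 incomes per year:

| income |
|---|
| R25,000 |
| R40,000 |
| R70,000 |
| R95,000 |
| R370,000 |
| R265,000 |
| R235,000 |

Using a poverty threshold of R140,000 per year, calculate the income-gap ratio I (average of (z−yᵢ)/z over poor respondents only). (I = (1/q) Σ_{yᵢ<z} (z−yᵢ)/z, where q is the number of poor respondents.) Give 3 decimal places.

0.589

Incomes under z: R25,000, R40,000, R70,000, R95,000 (q = 4 of N = 7).
Relative gaps: 0.8214, 0.7143, 0.5000, 0.3214; sum = 2.357143.
I averages over the q = 4 poor units only: 2.357143 / 4 = 0.589.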